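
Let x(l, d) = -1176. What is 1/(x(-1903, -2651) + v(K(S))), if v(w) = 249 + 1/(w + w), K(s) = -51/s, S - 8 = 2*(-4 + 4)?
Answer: -51/47281 ≈ -0.0010787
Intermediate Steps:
S = 8 (S = 8 + 2*(-4 + 4) = 8 + 2*0 = 8 + 0 = 8)
v(w) = 249 + 1/(2*w)
1/(x(-1903, -2651) + v(K(S))) = 1/(-1176 + (249 + 1/(2*((-51/8))))) = 1/(-1176 + (249 + 1/(2*((-51*⅛))))) = 1/(-1176 + (249 + 1/(2*(-51/8)))) = 1/(-1176 + (249 + (½)*(-8/51))) = 1/(-1176 + (249 - 4/51)) = 1/(-1176 + 12695/51) = 1/(-47281/51) = -51/47281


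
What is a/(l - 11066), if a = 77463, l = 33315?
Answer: 4077/1171 ≈ 3.4816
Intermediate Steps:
a/(l - 11066) = 77463/(33315 - 11066) = 77463/22249 = 77463*(1/22249) = 4077/1171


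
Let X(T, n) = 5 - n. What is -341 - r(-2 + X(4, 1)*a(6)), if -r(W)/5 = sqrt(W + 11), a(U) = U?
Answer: -341 + 5*sqrt(33) ≈ -312.28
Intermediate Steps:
r(W) = -5*sqrt(11 + W) (r(W) = -5*sqrt(W + 11) = -5*sqrt(11 + W))
-341 - r(-2 + X(4, 1)*a(6)) = -341 - (-5)*sqrt(11 + (-2 + (5 - 1*1)*6)) = -341 - (-5)*sqrt(11 + (-2 + (5 - 1)*6)) = -341 - (-5)*sqrt(11 + (-2 + 4*6)) = -341 - (-5)*sqrt(11 + (-2 + 24)) = -341 - (-5)*sqrt(11 + 22) = -341 - (-5)*sqrt(33) = -341 + 5*sqrt(33)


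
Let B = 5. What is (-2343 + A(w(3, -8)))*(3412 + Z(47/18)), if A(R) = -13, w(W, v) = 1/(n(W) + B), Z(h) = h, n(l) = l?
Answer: -72403414/9 ≈ -8.0448e+6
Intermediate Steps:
w(W, v) = 1/(5 + W) (w(W, v) = 1/(W + 5) = 1/(5 + W))
(-2343 + A(w(3, -8)))*(3412 + Z(47/18)) = (-2343 - 13)*(3412 + 47/18) = -2356*(3412 + 47*(1/18)) = -2356*(3412 + 47/18) = -2356*61463/18 = -72403414/9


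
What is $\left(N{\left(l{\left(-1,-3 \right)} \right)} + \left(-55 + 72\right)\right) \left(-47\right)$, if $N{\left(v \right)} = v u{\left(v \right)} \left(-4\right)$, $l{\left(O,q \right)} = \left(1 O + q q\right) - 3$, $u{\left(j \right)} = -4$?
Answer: $-4559$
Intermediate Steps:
$l{\left(O,q \right)} = -3 + O + q^{2}$ ($l{\left(O,q \right)} = \left(O + q^{2}\right) - 3 = -3 + O + q^{2}$)
$N{\left(v \right)} = 16 v$ ($N{\left(v \right)} = v \left(-4\right) \left(-4\right) = - 4 v \left(-4\right) = 16 v$)
$\left(N{\left(l{\left(-1,-3 \right)} \right)} + \left(-55 + 72\right)\right) \left(-47\right) = \left(16 \left(-3 - 1 + \left(-3\right)^{2}\right) + \left(-55 + 72\right)\right) \left(-47\right) = \left(16 \left(-3 - 1 + 9\right) + 17\right) \left(-47\right) = \left(16 \cdot 5 + 17\right) \left(-47\right) = \left(80 + 17\right) \left(-47\right) = 97 \left(-47\right) = -4559$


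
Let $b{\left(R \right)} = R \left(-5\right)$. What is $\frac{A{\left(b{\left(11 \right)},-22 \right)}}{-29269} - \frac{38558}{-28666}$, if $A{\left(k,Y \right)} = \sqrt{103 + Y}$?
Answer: $\frac{564148054}{419512577} \approx 1.3448$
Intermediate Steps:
$b{\left(R \right)} = - 5 R$
$\frac{A{\left(b{\left(11 \right)},-22 \right)}}{-29269} - \frac{38558}{-28666} = \frac{\sqrt{103 - 22}}{-29269} - \frac{38558}{-28666} = \sqrt{81} \left(- \frac{1}{29269}\right) - - \frac{19279}{14333} = 9 \left(- \frac{1}{29269}\right) + \frac{19279}{14333} = - \frac{9}{29269} + \frac{19279}{14333} = \frac{564148054}{419512577}$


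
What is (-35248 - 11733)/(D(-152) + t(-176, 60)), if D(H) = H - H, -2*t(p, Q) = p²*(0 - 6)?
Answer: -4271/8448 ≈ -0.50556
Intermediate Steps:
t(p, Q) = 3*p² (t(p, Q) = -p²*(0 - 6)/2 = -p²*(-6)/2 = -(-3)*p² = 3*p²)
D(H) = 0
(-35248 - 11733)/(D(-152) + t(-176, 60)) = (-35248 - 11733)/(0 + 3*(-176)²) = -46981/(0 + 3*30976) = -46981/(0 + 92928) = -46981/92928 = -46981*1/92928 = -4271/8448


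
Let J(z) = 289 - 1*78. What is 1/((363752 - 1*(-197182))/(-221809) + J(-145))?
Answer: 221809/46240765 ≈ 0.0047968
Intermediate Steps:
J(z) = 211 (J(z) = 289 - 78 = 211)
1/((363752 - 1*(-197182))/(-221809) + J(-145)) = 1/((363752 - 1*(-197182))/(-221809) + 211) = 1/((363752 + 197182)*(-1/221809) + 211) = 1/(560934*(-1/221809) + 211) = 1/(-560934/221809 + 211) = 1/(46240765/221809) = 221809/46240765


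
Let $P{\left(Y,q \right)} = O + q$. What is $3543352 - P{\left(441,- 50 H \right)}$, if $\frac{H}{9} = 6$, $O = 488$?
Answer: $3545564$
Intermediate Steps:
$H = 54$ ($H = 9 \cdot 6 = 54$)
$P{\left(Y,q \right)} = 488 + q$
$3543352 - P{\left(441,- 50 H \right)} = 3543352 - \left(488 - 2700\right) = 3543352 - -2212 = 3543352 + 2212 = 3545564$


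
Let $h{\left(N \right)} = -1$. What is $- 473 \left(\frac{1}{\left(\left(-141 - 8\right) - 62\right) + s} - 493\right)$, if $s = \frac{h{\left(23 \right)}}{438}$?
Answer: $\frac{21551301365}{92419} \approx 2.3319 \cdot 10^{5}$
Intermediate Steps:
$s = - \frac{1}{438} \approx -0.0022831$
$- 473 \left(\frac{1}{\left(\left(-141 - 8\right) - 62\right) + s} - 493\right) = - 473 \left(\frac{1}{\left(\left(-141 - 8\right) - 62\right) - \frac{1}{438}} - 493\right) = - 473 \left(\frac{1}{\left(-149 - 62\right) - \frac{1}{438}} - 493\right) = - 473 \left(\frac{1}{-211 - \frac{1}{438}} - 493\right) = - 473 \left(\frac{1}{- \frac{92419}{438}} - 493\right) = - 473 \left(- \frac{438}{92419} - 493\right) = \left(-473\right) \left(- \frac{45563005}{92419}\right) = \frac{21551301365}{92419}$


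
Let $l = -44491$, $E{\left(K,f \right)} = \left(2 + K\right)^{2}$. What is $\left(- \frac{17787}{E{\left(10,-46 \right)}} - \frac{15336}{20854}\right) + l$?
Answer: $- \frac{22329757283}{500496} \approx -44615.0$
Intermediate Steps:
$\left(- \frac{17787}{E{\left(10,-46 \right)}} - \frac{15336}{20854}\right) + l = \left(- \frac{17787}{\left(2 + 10\right)^{2}} - \frac{15336}{20854}\right) - 44491 = \left(- \frac{17787}{12^{2}} - \frac{7668}{10427}\right) - 44491 = \left(- \frac{17787}{144} - \frac{7668}{10427}\right) - 44491 = \left(\left(-17787\right) \frac{1}{144} - \frac{7668}{10427}\right) - 44491 = \left(- \frac{5929}{48} - \frac{7668}{10427}\right) - 44491 = - \frac{62189747}{500496} - 44491 = - \frac{22329757283}{500496}$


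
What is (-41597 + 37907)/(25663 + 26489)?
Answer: -15/212 ≈ -0.070755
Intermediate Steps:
(-41597 + 37907)/(25663 + 26489) = -3690/52152 = -3690*1/52152 = -15/212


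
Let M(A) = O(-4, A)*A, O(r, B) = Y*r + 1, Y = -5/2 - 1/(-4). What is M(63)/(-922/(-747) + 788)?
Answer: 235305/294779 ≈ 0.79824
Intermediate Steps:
Y = -9/4 (Y = -5*½ - 1*(-¼) = -5/2 + ¼ = -9/4 ≈ -2.2500)
O(r, B) = 1 - 9*r/4 (O(r, B) = -9*r/4 + 1 = 1 - 9*r/4)
M(A) = 10*A (M(A) = (1 - 9/4*(-4))*A = (1 + 9)*A = 10*A)
M(63)/(-922/(-747) + 788) = (10*63)/(-922/(-747) + 788) = 630/(-922*(-1/747) + 788) = 630/(922/747 + 788) = 630/(589558/747) = (747/589558)*630 = 235305/294779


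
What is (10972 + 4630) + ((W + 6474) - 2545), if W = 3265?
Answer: 22796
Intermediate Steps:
(10972 + 4630) + ((W + 6474) - 2545) = (10972 + 4630) + ((3265 + 6474) - 2545) = 15602 + (9739 - 2545) = 15602 + 7194 = 22796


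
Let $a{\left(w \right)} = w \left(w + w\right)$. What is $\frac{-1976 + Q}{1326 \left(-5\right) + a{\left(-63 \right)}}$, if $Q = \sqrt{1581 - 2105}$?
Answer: $- \frac{494}{327} + \frac{i \sqrt{131}}{654} \approx -1.5107 + 0.017501 i$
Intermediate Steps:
$a{\left(w \right)} = 2 w^{2}$ ($a{\left(w \right)} = w 2 w = 2 w^{2}$)
$Q = 2 i \sqrt{131}$ ($Q = \sqrt{-524} = 2 i \sqrt{131} \approx 22.891 i$)
$\frac{-1976 + Q}{1326 \left(-5\right) + a{\left(-63 \right)}} = \frac{-1976 + 2 i \sqrt{131}}{1326 \left(-5\right) + 2 \left(-63\right)^{2}} = \frac{-1976 + 2 i \sqrt{131}}{-6630 + 2 \cdot 3969} = \frac{-1976 + 2 i \sqrt{131}}{-6630 + 7938} = \frac{-1976 + 2 i \sqrt{131}}{1308} = \left(-1976 + 2 i \sqrt{131}\right) \frac{1}{1308} = - \frac{494}{327} + \frac{i \sqrt{131}}{654}$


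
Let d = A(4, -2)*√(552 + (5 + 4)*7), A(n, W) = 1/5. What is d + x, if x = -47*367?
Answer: -17249 + √615/5 ≈ -17244.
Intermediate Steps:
x = -17249
A(n, W) = ⅕
d = √615/5 (d = √(552 + (5 + 4)*7)/5 = √(552 + 9*7)/5 = √(552 + 63)/5 = √615/5 ≈ 4.9598)
d + x = √615/5 - 17249 = -17249 + √615/5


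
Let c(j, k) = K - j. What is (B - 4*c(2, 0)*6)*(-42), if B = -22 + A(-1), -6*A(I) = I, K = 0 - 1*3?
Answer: -4123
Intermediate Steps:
K = -3 (K = 0 - 3 = -3)
A(I) = -I/6
c(j, k) = -3 - j
B = -131/6 (B = -22 - 1/6*(-1) = -22 + 1/6 = -131/6 ≈ -21.833)
(B - 4*c(2, 0)*6)*(-42) = (-131/6 - 4*(-3 - 1*2)*6)*(-42) = (-131/6 - 4*(-3 - 2)*6)*(-42) = (-131/6 - 4*(-5)*6)*(-42) = (-131/6 + 20*6)*(-42) = (-131/6 + 120)*(-42) = (589/6)*(-42) = -4123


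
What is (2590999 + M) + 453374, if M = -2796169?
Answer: 248204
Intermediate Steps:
(2590999 + M) + 453374 = (2590999 - 2796169) + 453374 = -205170 + 453374 = 248204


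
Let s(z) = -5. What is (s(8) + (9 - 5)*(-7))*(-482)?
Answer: 15906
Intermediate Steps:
(s(8) + (9 - 5)*(-7))*(-482) = (-5 + (9 - 5)*(-7))*(-482) = (-5 + 4*(-7))*(-482) = (-5 - 28)*(-482) = -33*(-482) = 15906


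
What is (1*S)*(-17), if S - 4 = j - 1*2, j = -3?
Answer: 17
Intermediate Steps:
S = -1 (S = 4 + (-3 - 1*2) = 4 + (-3 - 2) = 4 - 5 = -1)
(1*S)*(-17) = (1*(-1))*(-17) = -1*(-17) = 17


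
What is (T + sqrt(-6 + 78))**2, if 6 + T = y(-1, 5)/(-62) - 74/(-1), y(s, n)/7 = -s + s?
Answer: 4696 + 816*sqrt(2) ≈ 5850.0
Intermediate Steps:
y(s, n) = 0 (y(s, n) = 7*(-s + s) = 7*0 = 0)
T = 68 (T = -6 + (0/(-62) - 74/(-1)) = -6 + (0*(-1/62) - 74*(-1)) = -6 + (0 + 74) = -6 + 74 = 68)
(T + sqrt(-6 + 78))**2 = (68 + sqrt(-6 + 78))**2 = (68 + sqrt(72))**2 = (68 + 6*sqrt(2))**2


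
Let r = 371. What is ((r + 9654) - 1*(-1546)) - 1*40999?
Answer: -29428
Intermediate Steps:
((r + 9654) - 1*(-1546)) - 1*40999 = ((371 + 9654) - 1*(-1546)) - 1*40999 = (10025 + 1546) - 40999 = 11571 - 40999 = -29428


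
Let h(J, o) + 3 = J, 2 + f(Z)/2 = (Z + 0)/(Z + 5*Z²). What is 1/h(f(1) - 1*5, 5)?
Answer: -3/35 ≈ -0.085714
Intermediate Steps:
f(Z) = -4 + 2*Z/(Z + 5*Z²) (f(Z) = -4 + 2*((Z + 0)/(Z + 5*Z²)) = -4 + 2*(Z/(Z + 5*Z²)) = -4 + 2*Z/(Z + 5*Z²))
h(J, o) = -3 + J
1/h(f(1) - 1*5, 5) = 1/(-3 + (2*(-1 - 10*1)/(1 + 5*1) - 1*5)) = 1/(-3 + (2*(-1 - 10)/(1 + 5) - 5)) = 1/(-3 + (2*(-11)/6 - 5)) = 1/(-3 + (2*(⅙)*(-11) - 5)) = 1/(-3 + (-11/3 - 5)) = 1/(-3 - 26/3) = 1/(-35/3) = -3/35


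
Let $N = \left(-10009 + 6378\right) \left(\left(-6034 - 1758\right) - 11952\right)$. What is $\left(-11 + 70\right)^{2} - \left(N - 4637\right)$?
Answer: $-71682346$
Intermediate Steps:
$N = 71690464$ ($N = - 3631 \left(-7792 - 11952\right) = \left(-3631\right) \left(-19744\right) = 71690464$)
$\left(-11 + 70\right)^{2} - \left(N - 4637\right) = \left(-11 + 70\right)^{2} - \left(71690464 - 4637\right) = 59^{2} - 71685827 = 3481 - 71685827 = -71682346$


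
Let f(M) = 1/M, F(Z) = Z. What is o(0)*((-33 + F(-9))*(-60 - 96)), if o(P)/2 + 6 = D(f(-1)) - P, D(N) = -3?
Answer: -117936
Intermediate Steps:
f(M) = 1/M
o(P) = -18 - 2*P (o(P) = -12 + 2*(-3 - P) = -12 + (-6 - 2*P) = -18 - 2*P)
o(0)*((-33 + F(-9))*(-60 - 96)) = (-18 - 2*0)*((-33 - 9)*(-60 - 96)) = (-18 + 0)*(-42*(-156)) = -18*6552 = -117936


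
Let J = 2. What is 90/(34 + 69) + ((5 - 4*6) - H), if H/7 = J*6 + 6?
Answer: -14845/103 ≈ -144.13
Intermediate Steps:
H = 126 (H = 7*(2*6 + 6) = 7*(12 + 6) = 7*18 = 126)
90/(34 + 69) + ((5 - 4*6) - H) = 90/(34 + 69) + ((5 - 4*6) - 1*126) = 90/103 + ((5 - 24) - 126) = (1/103)*90 + (-19 - 126) = 90/103 - 145 = -14845/103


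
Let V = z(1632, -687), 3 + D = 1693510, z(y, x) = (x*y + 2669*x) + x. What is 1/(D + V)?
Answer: -1/1261967 ≈ -7.9241e-7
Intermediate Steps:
z(y, x) = 2670*x + x*y (z(y, x) = (2669*x + x*y) + x = 2670*x + x*y)
D = 1693507 (D = -3 + 1693510 = 1693507)
V = -2955474 (V = -687*(2670 + 1632) = -687*4302 = -2955474)
1/(D + V) = 1/(1693507 - 2955474) = 1/(-1261967) = -1/1261967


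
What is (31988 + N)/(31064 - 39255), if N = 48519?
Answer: -80507/8191 ≈ -9.8287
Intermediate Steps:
(31988 + N)/(31064 - 39255) = (31988 + 48519)/(31064 - 39255) = 80507/(-8191) = 80507*(-1/8191) = -80507/8191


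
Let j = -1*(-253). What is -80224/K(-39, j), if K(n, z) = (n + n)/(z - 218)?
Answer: 1403920/39 ≈ 35998.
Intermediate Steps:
j = 253
K(n, z) = 2*n/(-218 + z) (K(n, z) = (2*n)/(-218 + z) = 2*n/(-218 + z))
-80224/K(-39, j) = -80224/(2*(-39)/(-218 + 253)) = -80224/(2*(-39)/35) = -80224/(2*(-39)*(1/35)) = -80224/(-78/35) = -80224*(-35/78) = 1403920/39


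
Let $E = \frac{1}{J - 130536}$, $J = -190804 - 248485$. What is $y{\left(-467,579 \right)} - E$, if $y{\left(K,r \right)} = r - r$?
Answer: $\frac{1}{569825} \approx 1.7549 \cdot 10^{-6}$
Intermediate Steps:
$y{\left(K,r \right)} = 0$
$J = -439289$ ($J = -190804 - 248485 = -439289$)
$E = - \frac{1}{569825}$ ($E = \frac{1}{-439289 - 130536} = \frac{1}{-569825} = - \frac{1}{569825} \approx -1.7549 \cdot 10^{-6}$)
$y{\left(-467,579 \right)} - E = 0 - - \frac{1}{569825} = 0 + \frac{1}{569825} = \frac{1}{569825}$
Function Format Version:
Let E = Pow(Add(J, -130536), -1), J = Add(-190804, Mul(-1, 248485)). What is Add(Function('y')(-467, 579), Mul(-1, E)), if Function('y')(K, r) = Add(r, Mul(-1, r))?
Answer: Rational(1, 569825) ≈ 1.7549e-6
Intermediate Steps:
Function('y')(K, r) = 0
J = -439289 (J = Add(-190804, -248485) = -439289)
E = Rational(-1, 569825) (E = Pow(Add(-439289, -130536), -1) = Pow(-569825, -1) = Rational(-1, 569825) ≈ -1.7549e-6)
Add(Function('y')(-467, 579), Mul(-1, E)) = Add(0, Mul(-1, Rational(-1, 569825))) = Add(0, Rational(1, 569825)) = Rational(1, 569825)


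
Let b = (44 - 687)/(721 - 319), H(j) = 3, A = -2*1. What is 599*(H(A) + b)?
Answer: 337237/402 ≈ 838.90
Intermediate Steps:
A = -2
b = -643/402 ≈ -1.5995
599*(H(A) + b) = 599*(3 - 643/402) = 599*(563/402) = 337237/402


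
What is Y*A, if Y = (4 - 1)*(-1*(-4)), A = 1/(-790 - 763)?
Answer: -12/1553 ≈ -0.0077270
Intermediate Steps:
A = -1/1553 (A = 1/(-1553) = -1/1553 ≈ -0.00064391)
Y = 12 (Y = 3*4 = 12)
Y*A = 12*(-1/1553) = -12/1553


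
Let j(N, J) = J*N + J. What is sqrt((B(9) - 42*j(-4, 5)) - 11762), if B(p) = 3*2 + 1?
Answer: 5*I*sqrt(445) ≈ 105.48*I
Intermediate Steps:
j(N, J) = J + J*N
B(p) = 7 (B(p) = 6 + 1 = 7)
sqrt((B(9) - 42*j(-4, 5)) - 11762) = sqrt((7 - 210*(1 - 4)) - 11762) = sqrt((7 - 210*(-3)) - 11762) = sqrt((7 - 42*(-15)) - 11762) = sqrt((7 + 630) - 11762) = sqrt(637 - 11762) = sqrt(-11125) = 5*I*sqrt(445)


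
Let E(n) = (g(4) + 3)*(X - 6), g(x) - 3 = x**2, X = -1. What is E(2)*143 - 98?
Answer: -22120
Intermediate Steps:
g(x) = 3 + x**2
E(n) = -154 (E(n) = ((3 + 4**2) + 3)*(-1 - 6) = ((3 + 16) + 3)*(-7) = (19 + 3)*(-7) = 22*(-7) = -154)
E(2)*143 - 98 = -154*143 - 98 = -22022 - 98 = -22120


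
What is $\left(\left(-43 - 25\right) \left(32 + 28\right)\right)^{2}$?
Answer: $16646400$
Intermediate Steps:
$\left(\left(-43 - 25\right) \left(32 + 28\right)\right)^{2} = \left(\left(-68\right) 60\right)^{2} = \left(-4080\right)^{2} = 16646400$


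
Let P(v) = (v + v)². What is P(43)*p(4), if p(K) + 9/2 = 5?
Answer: 3698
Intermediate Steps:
P(v) = 4*v² (P(v) = (2*v)² = 4*v²)
p(K) = ½ (p(K) = -9/2 + 5 = ½)
P(43)*p(4) = (4*43²)*(½) = (4*1849)*(½) = 7396*(½) = 3698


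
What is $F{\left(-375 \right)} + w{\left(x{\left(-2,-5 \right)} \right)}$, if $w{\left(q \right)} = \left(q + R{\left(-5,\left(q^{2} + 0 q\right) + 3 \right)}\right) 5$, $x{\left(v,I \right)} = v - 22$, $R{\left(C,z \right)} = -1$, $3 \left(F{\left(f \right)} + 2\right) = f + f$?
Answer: $-377$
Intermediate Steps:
$F{\left(f \right)} = -2 + \frac{2 f}{3}$ ($F{\left(f \right)} = -2 + \frac{f + f}{3} = -2 + \frac{2 f}{3}$)
$x{\left(v,I \right)} = -22 + v$
$w{\left(q \right)} = -5 + 5 q$ ($w{\left(q \right)} = \left(q - 1\right) 5 = \left(-1 + q\right) 5 = -5 + 5 q$)
$F{\left(-375 \right)} + w{\left(x{\left(-2,-5 \right)} \right)} = \left(-2 + \frac{2}{3} \left(-375\right)\right) + \left(-5 + 5 \left(-22 - 2\right)\right) = \left(-2 - 250\right) + \left(-5 + 5 \left(-24\right)\right) = -252 - 125 = -377$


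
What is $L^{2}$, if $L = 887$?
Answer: $786769$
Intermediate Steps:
$L^{2} = 887^{2} = 786769$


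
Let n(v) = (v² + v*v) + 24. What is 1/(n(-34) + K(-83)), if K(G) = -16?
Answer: 1/2320 ≈ 0.00043103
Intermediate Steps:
n(v) = 24 + 2*v² (n(v) = (v² + v²) + 24 = 2*v² + 24 = 24 + 2*v²)
1/(n(-34) + K(-83)) = 1/((24 + 2*(-34)²) - 16) = 1/((24 + 2*1156) - 16) = 1/((24 + 2312) - 16) = 1/(2336 - 16) = 1/2320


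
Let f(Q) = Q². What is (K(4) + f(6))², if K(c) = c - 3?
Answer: 1369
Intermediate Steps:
K(c) = -3 + c
(K(4) + f(6))² = ((-3 + 4) + 6²)² = (1 + 36)² = 37² = 1369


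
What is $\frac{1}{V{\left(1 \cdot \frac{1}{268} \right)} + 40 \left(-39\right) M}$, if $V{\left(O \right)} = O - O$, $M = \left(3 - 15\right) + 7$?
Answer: $\frac{1}{7800} \approx 0.00012821$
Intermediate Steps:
$M = -5$ ($M = -12 + 7 = -5$)
$V{\left(O \right)} = 0$
$\frac{1}{V{\left(1 \cdot \frac{1}{268} \right)} + 40 \left(-39\right) M} = \frac{1}{0 + 40 \left(-39\right) \left(-5\right)} = \frac{1}{0 - -7800} = \frac{1}{0 + 7800} = \frac{1}{7800}$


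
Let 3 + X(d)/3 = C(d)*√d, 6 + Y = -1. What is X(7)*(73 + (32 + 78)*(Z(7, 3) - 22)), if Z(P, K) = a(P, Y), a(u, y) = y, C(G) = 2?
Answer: 28053 - 18702*√7 ≈ -21428.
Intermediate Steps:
Y = -7 (Y = -6 - 1 = -7)
Z(P, K) = -7
X(d) = -9 + 6*√d (X(d) = -9 + 3*(2*√d) = -9 + 6*√d)
X(7)*(73 + (32 + 78)*(Z(7, 3) - 22)) = (-9 + 6*√7)*(73 + (32 + 78)*(-7 - 22)) = (-9 + 6*√7)*(73 + 110*(-29)) = (-9 + 6*√7)*(73 - 3190) = (-9 + 6*√7)*(-3117) = 28053 - 18702*√7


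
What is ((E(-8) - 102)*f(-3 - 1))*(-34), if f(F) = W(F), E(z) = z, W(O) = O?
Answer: -14960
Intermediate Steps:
f(F) = F
((E(-8) - 102)*f(-3 - 1))*(-34) = ((-8 - 102)*(-3 - 1))*(-34) = -110*(-4)*(-34) = 440*(-34) = -14960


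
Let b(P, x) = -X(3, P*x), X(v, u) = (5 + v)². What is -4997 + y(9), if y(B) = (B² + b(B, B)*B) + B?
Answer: -5483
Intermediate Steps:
b(P, x) = -64 (b(P, x) = -(5 + 3)² = -1*8² = -1*64 = -64)
y(B) = B² - 63*B (y(B) = (B² - 64*B) + B = B² - 63*B)
-4997 + y(9) = -4997 + 9*(-63 + 9) = -4997 + 9*(-54) = -4997 - 486 = -5483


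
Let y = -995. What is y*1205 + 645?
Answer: -1198330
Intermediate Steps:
y*1205 + 645 = -995*1205 + 645 = -1198975 + 645 = -1198330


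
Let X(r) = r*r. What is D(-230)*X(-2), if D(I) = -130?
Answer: -520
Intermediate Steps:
X(r) = r²
D(-230)*X(-2) = -130*(-2)² = -130*4 = -520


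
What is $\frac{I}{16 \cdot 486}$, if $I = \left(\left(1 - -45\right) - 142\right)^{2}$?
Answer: $\frac{32}{27} \approx 1.1852$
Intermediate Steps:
$I = 9216$ ($I = \left(\left(1 + 45\right) - 142\right)^{2} = \left(46 - 142\right)^{2} = \left(-96\right)^{2} = 9216$)
$\frac{I}{16 \cdot 486} = \frac{9216}{16 \cdot 486} = \frac{9216}{7776} = 9216 \cdot \frac{1}{7776} = \frac{32}{27}$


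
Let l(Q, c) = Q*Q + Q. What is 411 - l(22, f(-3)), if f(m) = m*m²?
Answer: -95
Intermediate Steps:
f(m) = m³
l(Q, c) = Q + Q² (l(Q, c) = Q² + Q = Q + Q²)
411 - l(22, f(-3)) = 411 - 22*(1 + 22) = 411 - 22*23 = 411 - 1*506 = 411 - 506 = -95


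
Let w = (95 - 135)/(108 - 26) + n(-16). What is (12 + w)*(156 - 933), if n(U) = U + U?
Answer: 652680/41 ≈ 15919.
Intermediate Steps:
n(U) = 2*U
w = -1332/41 (w = (95 - 135)/(108 - 26) + 2*(-16) = -40/82 - 32 = -40*1/82 - 32 = -20/41 - 32 = -1332/41 ≈ -32.488)
(12 + w)*(156 - 933) = (12 - 1332/41)*(156 - 933) = -840/41*(-777) = 652680/41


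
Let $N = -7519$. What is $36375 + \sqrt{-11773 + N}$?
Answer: $36375 + 2 i \sqrt{4823} \approx 36375.0 + 138.9 i$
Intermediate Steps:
$36375 + \sqrt{-11773 + N} = 36375 + \sqrt{-11773 - 7519} = 36375 + \sqrt{-19292} = 36375 + 2 i \sqrt{4823}$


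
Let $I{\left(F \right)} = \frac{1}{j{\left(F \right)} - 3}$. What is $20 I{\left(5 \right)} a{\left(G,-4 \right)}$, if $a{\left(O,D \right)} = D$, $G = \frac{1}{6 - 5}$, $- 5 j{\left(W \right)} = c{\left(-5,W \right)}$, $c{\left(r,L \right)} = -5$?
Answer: $40$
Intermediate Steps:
$j{\left(W \right)} = 1$ ($j{\left(W \right)} = \left(- \frac{1}{5}\right) \left(-5\right) = 1$)
$G = 1$ ($G = 1^{-1} = 1$)
$I{\left(F \right)} = - \frac{1}{2}$ ($I{\left(F \right)} = \frac{1}{1 - 3} = \frac{1}{-2} = - \frac{1}{2}$)
$20 I{\left(5 \right)} a{\left(G,-4 \right)} = 20 \left(- \frac{1}{2}\right) \left(-4\right) = \left(-10\right) \left(-4\right) = 40$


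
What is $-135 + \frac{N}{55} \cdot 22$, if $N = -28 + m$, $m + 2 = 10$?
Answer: $-143$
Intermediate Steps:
$m = 8$ ($m = -2 + 10 = 8$)
$N = -20$ ($N = -28 + 8 = -20$)
$-135 + \frac{N}{55} \cdot 22 = -135 + - \frac{20}{55} \cdot 22 = -135 + \left(-20\right) \frac{1}{55} \cdot 22 = -135 - 8 = -143$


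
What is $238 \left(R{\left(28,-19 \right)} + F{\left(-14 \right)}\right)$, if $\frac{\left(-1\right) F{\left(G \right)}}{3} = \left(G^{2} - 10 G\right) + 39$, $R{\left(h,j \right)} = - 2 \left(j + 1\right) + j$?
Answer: $-263704$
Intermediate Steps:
$R{\left(h,j \right)} = -2 - j$ ($R{\left(h,j \right)} = - 2 \left(1 + j\right) + j = \left(-2 - 2 j\right) + j = -2 - j$)
$F{\left(G \right)} = -117 - 3 G^{2} + 30 G$ ($F{\left(G \right)} = - 3 \left(\left(G^{2} - 10 G\right) + 39\right) = - 3 \left(39 + G^{2} - 10 G\right) = -117 - 3 G^{2} + 30 G$)
$238 \left(R{\left(28,-19 \right)} + F{\left(-14 \right)}\right) = 238 \left(\left(-2 - -19\right) - \left(537 + 588\right)\right) = 238 \left(\left(-2 + 19\right) - 1125\right) = 238 \left(17 - 1125\right) = 238 \left(-1108\right) = -263704$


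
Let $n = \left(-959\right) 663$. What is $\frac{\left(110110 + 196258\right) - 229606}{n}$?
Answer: $- \frac{10966}{90831} \approx -0.12073$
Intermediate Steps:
$n = -635817$
$\frac{\left(110110 + 196258\right) - 229606}{n} = \frac{\left(110110 + 196258\right) - 229606}{-635817} = \left(306368 - 229606\right) \left(- \frac{1}{635817}\right) = 76762 \left(- \frac{1}{635817}\right) = - \frac{10966}{90831}$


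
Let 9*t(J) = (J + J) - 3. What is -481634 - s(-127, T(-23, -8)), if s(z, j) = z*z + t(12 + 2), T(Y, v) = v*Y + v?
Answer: -4479892/9 ≈ -4.9777e+5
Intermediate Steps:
T(Y, v) = v + Y*v (T(Y, v) = Y*v + v = v + Y*v)
t(J) = -⅓ + 2*J/9 (t(J) = ((J + J) - 3)/9 = (2*J - 3)/9 = (-3 + 2*J)/9 = -⅓ + 2*J/9)
s(z, j) = 25/9 + z² (s(z, j) = z*z + (-⅓ + 2*(12 + 2)/9) = z² + (-⅓ + (2/9)*14) = z² + (-⅓ + 28/9) = z² + 25/9 = 25/9 + z²)
-481634 - s(-127, T(-23, -8)) = -481634 - (25/9 + (-127)²) = -481634 - (25/9 + 16129) = -481634 - 1*145186/9 = -481634 - 145186/9 = -4479892/9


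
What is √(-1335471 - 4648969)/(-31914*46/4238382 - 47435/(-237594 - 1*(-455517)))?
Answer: -307880306862*I*√1496110/86828033797 ≈ -4337.1*I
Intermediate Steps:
√(-1335471 - 4648969)/(-31914*46/4238382 - 47435/(-237594 - 1*(-455517))) = √(-5984440)/(-1468044*1/4238382 - 47435/(-237594 + 455517)) = (2*I*√1496110)/(-244674/706397 - 47435/217923) = (2*I*√1496110)/(-86828033797/153940153431) = (2*I*√1496110)*(-153940153431/86828033797) = -307880306862*I*√1496110/86828033797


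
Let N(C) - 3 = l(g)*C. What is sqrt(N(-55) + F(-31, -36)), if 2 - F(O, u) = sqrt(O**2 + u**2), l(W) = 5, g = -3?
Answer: sqrt(-270 - sqrt(2257)) ≈ 17.819*I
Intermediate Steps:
N(C) = 3 + 5*C
F(O, u) = 2 - sqrt(O**2 + u**2)
sqrt(N(-55) + F(-31, -36)) = sqrt((3 + 5*(-55)) + (2 - sqrt((-31)**2 + (-36)**2))) = sqrt((3 - 275) + (2 - sqrt(961 + 1296))) = sqrt(-272 + (2 - sqrt(2257))) = sqrt(-270 - sqrt(2257))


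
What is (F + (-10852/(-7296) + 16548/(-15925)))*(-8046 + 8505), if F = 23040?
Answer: 14628122553267/1383200 ≈ 1.0576e+7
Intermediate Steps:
(F + (-10852/(-7296) + 16548/(-15925)))*(-8046 + 8505) = (23040 + (-10852/(-7296) + 16548/(-15925)))*(-8046 + 8505) = (23040 + (-10852*(-1/7296) + 16548*(-1/15925)))*459 = (23040 + (2713/1824 - 2364/2275))*459 = (23040 + 1860139/4149600)*459 = (95608644139/4149600)*459 = 14628122553267/1383200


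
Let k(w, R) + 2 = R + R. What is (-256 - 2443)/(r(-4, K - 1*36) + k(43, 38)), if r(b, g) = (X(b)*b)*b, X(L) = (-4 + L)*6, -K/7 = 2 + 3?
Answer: 2699/694 ≈ 3.8890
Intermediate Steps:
K = -35 (K = -7*(2 + 3) = -7*5 = -35)
X(L) = -24 + 6*L
r(b, g) = b²*(-24 + 6*b) (r(b, g) = ((-24 + 6*b)*b)*b = (b*(-24 + 6*b))*b = b²*(-24 + 6*b))
k(w, R) = -2 + 2*R (k(w, R) = -2 + (R + R) = -2 + 2*R)
(-256 - 2443)/(r(-4, K - 1*36) + k(43, 38)) = (-256 - 2443)/(6*(-4)²*(-4 - 4) + (-2 + 2*38)) = -2699/(6*16*(-8) + (-2 + 76)) = -2699/(-768 + 74) = -2699/(-694) = -2699*(-1/694) = 2699/694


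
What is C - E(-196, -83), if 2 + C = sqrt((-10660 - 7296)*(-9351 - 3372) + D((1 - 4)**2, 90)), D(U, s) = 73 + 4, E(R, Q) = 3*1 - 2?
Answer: -3 + sqrt(228454265) ≈ 15112.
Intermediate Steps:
E(R, Q) = 1 (E(R, Q) = 3 - 2 = 1)
D(U, s) = 77
C = -2 + sqrt(228454265) (C = -2 + sqrt((-10660 - 7296)*(-9351 - 3372) + 77) = -2 + sqrt(-17956*(-12723) + 77) = -2 + sqrt(228454188 + 77) = -2 + sqrt(228454265) ≈ 15113.)
C - E(-196, -83) = (-2 + sqrt(228454265)) - 1*1 = (-2 + sqrt(228454265)) - 1 = -3 + sqrt(228454265)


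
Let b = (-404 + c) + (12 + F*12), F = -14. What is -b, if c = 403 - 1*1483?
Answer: 1640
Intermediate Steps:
c = -1080 (c = 403 - 1483 = -1080)
b = -1640 (b = (-404 - 1080) + (12 - 14*12) = -1484 + (12 - 168) = -1484 - 156 = -1640)
-b = -1*(-1640) = 1640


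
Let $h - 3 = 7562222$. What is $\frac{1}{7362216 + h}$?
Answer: $\frac{1}{14924441} \approx 6.7004 \cdot 10^{-8}$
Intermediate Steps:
$h = 7562225$ ($h = 3 + 7562222 = 7562225$)
$\frac{1}{7362216 + h} = \frac{1}{7362216 + 7562225} = \frac{1}{14924441}$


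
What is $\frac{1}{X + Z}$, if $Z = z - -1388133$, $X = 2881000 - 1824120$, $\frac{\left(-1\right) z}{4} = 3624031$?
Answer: $- \frac{1}{12051111} \approx -8.298 \cdot 10^{-8}$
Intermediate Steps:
$z = -14496124$ ($z = \left(-4\right) 3624031 = -14496124$)
$X = 1056880$ ($X = 2881000 - 1824120 = 1056880$)
$Z = -13107991$ ($Z = -14496124 - -1388133 = -14496124 + 1388133 = -13107991$)
$\frac{1}{X + Z} = \frac{1}{1056880 - 13107991} = \frac{1}{-12051111} = - \frac{1}{12051111}$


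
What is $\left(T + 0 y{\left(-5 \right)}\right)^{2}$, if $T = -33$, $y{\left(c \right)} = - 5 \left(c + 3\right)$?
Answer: $1089$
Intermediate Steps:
$y{\left(c \right)} = -15 - 5 c$ ($y{\left(c \right)} = - 5 \left(3 + c\right) = -15 - 5 c$)
$\left(T + 0 y{\left(-5 \right)}\right)^{2} = \left(-33 + 0 \left(-15 - -25\right)\right)^{2} = \left(-33 + 0 \left(-15 + 25\right)\right)^{2} = \left(-33 + 0 \cdot 10\right)^{2} = \left(-33 + 0\right)^{2} = \left(-33\right)^{2} = 1089$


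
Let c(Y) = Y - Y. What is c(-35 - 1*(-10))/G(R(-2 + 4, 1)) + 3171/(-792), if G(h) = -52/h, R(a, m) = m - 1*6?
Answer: -1057/264 ≈ -4.0038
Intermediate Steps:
R(a, m) = -6 + m (R(a, m) = m - 6 = -6 + m)
c(Y) = 0
c(-35 - 1*(-10))/G(R(-2 + 4, 1)) + 3171/(-792) = 0/((-52/(-6 + 1))) + 3171/(-792) = 0/((-52/(-5))) + 3171*(-1/792) = 0/((-52*(-⅕))) - 1057/264 = 0/(52/5) - 1057/264 = 0*(5/52) - 1057/264 = 0 - 1057/264 = -1057/264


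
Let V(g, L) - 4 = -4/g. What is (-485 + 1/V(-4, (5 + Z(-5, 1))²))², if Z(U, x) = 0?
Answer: 5875776/25 ≈ 2.3503e+5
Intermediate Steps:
V(g, L) = 4 - 4/g
(-485 + 1/V(-4, (5 + Z(-5, 1))²))² = (-485 + 1/(4 - 4/(-4)))² = (-485 + 1/(4 - 4*(-¼)))² = (-485 + 1/(4 + 1))² = (-485 + 1/5)² = (-485 + ⅕)² = (-2424/5)² = 5875776/25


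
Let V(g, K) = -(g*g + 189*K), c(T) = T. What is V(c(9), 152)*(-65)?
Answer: 1872585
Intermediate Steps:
V(g, K) = -g² - 189*K (V(g, K) = -(g² + 189*K) = -g² - 189*K)
V(c(9), 152)*(-65) = (-1*9² - 189*152)*(-65) = (-1*81 - 28728)*(-65) = (-81 - 28728)*(-65) = -28809*(-65) = 1872585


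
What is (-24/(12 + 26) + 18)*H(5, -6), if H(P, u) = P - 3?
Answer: 660/19 ≈ 34.737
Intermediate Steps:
H(P, u) = -3 + P
(-24/(12 + 26) + 18)*H(5, -6) = (-24/(12 + 26) + 18)*(-3 + 5) = (-24/38 + 18)*2 = (-24*1/38 + 18)*2 = (-12/19 + 18)*2 = (330/19)*2 = 660/19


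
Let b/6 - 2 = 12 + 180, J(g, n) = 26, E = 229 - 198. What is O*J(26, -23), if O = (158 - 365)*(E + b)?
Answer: -6431490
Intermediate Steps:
E = 31
b = 1164 (b = 12 + 6*(12 + 180) = 12 + 6*192 = 12 + 1152 = 1164)
O = -247365 (O = (158 - 365)*(31 + 1164) = -207*1195 = -247365)
O*J(26, -23) = -247365*26 = -6431490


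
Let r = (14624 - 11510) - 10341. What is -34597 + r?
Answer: -41824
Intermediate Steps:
r = -7227 (r = 3114 - 10341 = -7227)
-34597 + r = -34597 - 7227 = -41824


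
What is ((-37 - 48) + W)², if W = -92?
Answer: 31329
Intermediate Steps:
((-37 - 48) + W)² = ((-37 - 48) - 92)² = (-85 - 92)² = (-177)² = 31329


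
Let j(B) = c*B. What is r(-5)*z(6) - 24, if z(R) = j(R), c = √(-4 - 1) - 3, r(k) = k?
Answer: 66 - 30*I*√5 ≈ 66.0 - 67.082*I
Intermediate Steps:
c = -3 + I*√5 (c = √(-5) - 3 = I*√5 - 3 = -3 + I*√5 ≈ -3.0 + 2.2361*I)
j(B) = B*(-3 + I*√5) (j(B) = (-3 + I*√5)*B = B*(-3 + I*√5))
z(R) = R*(-3 + I*√5)
r(-5)*z(6) - 24 = -30*(-3 + I*√5) - 24 = -5*(-18 + 6*I*√5) - 24 = (90 - 30*I*√5) - 24 = 66 - 30*I*√5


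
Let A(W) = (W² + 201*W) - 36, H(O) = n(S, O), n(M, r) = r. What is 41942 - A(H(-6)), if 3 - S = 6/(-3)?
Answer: 43148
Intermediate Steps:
S = 5 (S = 3 - 6/(-3) = 3 - 6*(-1)/3 = 3 - 1*(-2) = 3 + 2 = 5)
H(O) = O
A(W) = -36 + W² + 201*W
41942 - A(H(-6)) = 41942 - (-36 + (-6)² + 201*(-6)) = 41942 - (-36 + 36 - 1206) = 41942 - 1*(-1206) = 41942 + 1206 = 43148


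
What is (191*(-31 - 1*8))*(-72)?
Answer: 536328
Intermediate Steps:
(191*(-31 - 1*8))*(-72) = (191*(-31 - 8))*(-72) = (191*(-39))*(-72) = -7449*(-72) = 536328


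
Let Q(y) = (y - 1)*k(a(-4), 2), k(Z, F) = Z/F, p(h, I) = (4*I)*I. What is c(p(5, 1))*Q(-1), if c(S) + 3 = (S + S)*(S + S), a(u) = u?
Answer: 244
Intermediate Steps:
p(h, I) = 4*I**2
c(S) = -3 + 4*S**2 (c(S) = -3 + (S + S)*(S + S) = -3 + (2*S)*(2*S) = -3 + 4*S**2)
Q(y) = 2 - 2*y (Q(y) = (y - 1)*(-4/2) = (-1 + y)*(-4*1/2) = (-1 + y)*(-2) = 2 - 2*y)
c(p(5, 1))*Q(-1) = (-3 + 4*(4*1**2)**2)*(2 - 2*(-1)) = (-3 + 4*(4*1)**2)*(2 + 2) = (-3 + 4*4**2)*4 = (-3 + 4*16)*4 = (-3 + 64)*4 = 61*4 = 244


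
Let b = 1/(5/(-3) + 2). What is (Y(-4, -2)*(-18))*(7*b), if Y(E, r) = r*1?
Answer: 756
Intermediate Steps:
b = 3 (b = 1/(5*(-1/3) + 2) = 1/(-5/3 + 2) = 1/(1/3) = 3)
Y(E, r) = r
(Y(-4, -2)*(-18))*(7*b) = (-2*(-18))*(7*3) = 36*21 = 756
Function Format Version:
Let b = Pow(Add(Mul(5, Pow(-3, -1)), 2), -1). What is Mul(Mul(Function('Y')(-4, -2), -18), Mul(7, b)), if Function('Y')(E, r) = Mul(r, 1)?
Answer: 756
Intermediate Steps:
b = 3 (b = Pow(Add(Mul(5, Rational(-1, 3)), 2), -1) = Pow(Add(Rational(-5, 3), 2), -1) = Pow(Rational(1, 3), -1) = 3)
Function('Y')(E, r) = r
Mul(Mul(Function('Y')(-4, -2), -18), Mul(7, b)) = Mul(Mul(-2, -18), Mul(7, 3)) = Mul(36, 21) = 756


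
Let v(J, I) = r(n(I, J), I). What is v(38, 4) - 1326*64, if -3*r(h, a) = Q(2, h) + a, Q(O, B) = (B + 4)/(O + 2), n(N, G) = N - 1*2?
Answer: -509195/6 ≈ -84866.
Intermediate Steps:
n(N, G) = -2 + N (n(N, G) = N - 2 = -2 + N)
Q(O, B) = (4 + B)/(2 + O)
r(h, a) = -1/3 - a/3 - h/12 (r(h, a) = -((4 + h)/(2 + 2) + a)/3 = -((4 + h)/4 + a)/3 = -((1 + h/4) + a)/3 = -(1 + a + h/4)/3 = -1/3 - a/3 - h/12)
v(J, I) = -1/6 - 5*I/12 (v(J, I) = -1/3 - I/3 - (-2 + I)/12 = -1/3 - I/3 + (1/6 - I/12) = -1/6 - 5*I/12)
v(38, 4) - 1326*64 = (-1/6 - 5/12*4) - 1326*64 = (-1/6 - 5/3) - 84864 = -11/6 - 84864 = -509195/6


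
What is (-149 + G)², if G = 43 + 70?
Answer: 1296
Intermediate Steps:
G = 113
(-149 + G)² = (-149 + 113)² = (-36)² = 1296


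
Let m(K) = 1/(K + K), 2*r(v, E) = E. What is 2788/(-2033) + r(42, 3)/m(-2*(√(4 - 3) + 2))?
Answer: -39382/2033 ≈ -19.371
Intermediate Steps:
r(v, E) = E/2
m(K) = 1/(2*K)
2788/(-2033) + r(42, 3)/m(-2*(√(4 - 3) + 2)) = 2788/(-2033) + ((½)*3)/((1/(2*((-2*(√(4 - 3) + 2)))))) = 2788*(-1/2033) + 3/(2*((1/(2*((-2*(√1 + 2))))))) = -2788/2033 + 3/(2*((1/(2*((-2*(1 + 2))))))) = -2788/2033 + 3/(2*((1/(2*((-2*3)))))) = -2788/2033 + 3/(2*(((½)/(-6)))) = -2788/2033 + 3/(2*(((½)*(-⅙)))) = -2788/2033 + 3/(2*(-1/12)) = -2788/2033 + (3/2)*(-12) = -2788/2033 - 18 = -39382/2033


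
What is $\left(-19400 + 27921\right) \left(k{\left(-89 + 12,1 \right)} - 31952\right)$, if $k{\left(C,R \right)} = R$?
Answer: $-272254471$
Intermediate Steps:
$\left(-19400 + 27921\right) \left(k{\left(-89 + 12,1 \right)} - 31952\right) = \left(-19400 + 27921\right) \left(1 - 31952\right) = 8521 \left(-31951\right) = -272254471$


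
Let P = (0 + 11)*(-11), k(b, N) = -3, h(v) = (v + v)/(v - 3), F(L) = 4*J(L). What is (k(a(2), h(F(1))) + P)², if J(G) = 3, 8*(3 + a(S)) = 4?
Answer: 15376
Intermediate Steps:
a(S) = -5/2 (a(S) = -3 + (⅛)*4 = -3 + ½ = -5/2)
F(L) = 12 (F(L) = 4*3 = 12)
h(v) = 2*v/(-3 + v) (h(v) = (2*v)/(-3 + v) = 2*v/(-3 + v))
P = -121 (P = 11*(-11) = -121)
(k(a(2), h(F(1))) + P)² = (-3 - 121)² = (-124)² = 15376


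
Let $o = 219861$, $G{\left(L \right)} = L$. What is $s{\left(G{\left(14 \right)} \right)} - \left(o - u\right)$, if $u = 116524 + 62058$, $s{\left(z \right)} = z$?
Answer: $-41265$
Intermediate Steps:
$u = 178582$
$s{\left(G{\left(14 \right)} \right)} - \left(o - u\right) = 14 - \left(219861 - 178582\right) = 14 - 41279 = -41265$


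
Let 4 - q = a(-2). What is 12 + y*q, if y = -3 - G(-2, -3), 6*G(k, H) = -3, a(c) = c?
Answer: -3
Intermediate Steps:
q = 6 (q = 4 - 1*(-2) = 4 + 2 = 6)
G(k, H) = -½ (G(k, H) = (⅙)*(-3) = -½)
y = -5/2 (y = -3 - 1*(-½) = -3 + ½ = -5/2 ≈ -2.5000)
12 + y*q = 12 - 5/2*6 = 12 - 15 = -3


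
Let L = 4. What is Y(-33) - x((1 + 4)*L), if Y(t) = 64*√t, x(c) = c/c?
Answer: -1 + 64*I*√33 ≈ -1.0 + 367.65*I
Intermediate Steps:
x(c) = 1
Y(-33) - x((1 + 4)*L) = 64*√(-33) - 1*1 = 64*(I*√33) - 1 = 64*I*√33 - 1 = -1 + 64*I*√33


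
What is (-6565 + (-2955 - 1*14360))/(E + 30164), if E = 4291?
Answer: -1592/2297 ≈ -0.69308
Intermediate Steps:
(-6565 + (-2955 - 1*14360))/(E + 30164) = (-6565 + (-2955 - 1*14360))/(4291 + 30164) = (-6565 + (-2955 - 14360))/34455 = (-6565 - 17315)*(1/34455) = -23880*1/34455 = -1592/2297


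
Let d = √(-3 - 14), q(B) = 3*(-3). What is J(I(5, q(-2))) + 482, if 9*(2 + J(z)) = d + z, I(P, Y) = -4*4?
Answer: 4304/9 + I*√17/9 ≈ 478.22 + 0.45812*I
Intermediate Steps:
q(B) = -9
I(P, Y) = -16
d = I*√17 (d = √(-17) = I*√17 ≈ 4.1231*I)
J(z) = -2 + z/9 + I*√17/9 (J(z) = -2 + (I*√17 + z)/9 = -2 + (z + I*√17)/9 = -2 + (z/9 + I*√17/9) = -2 + z/9 + I*√17/9)
J(I(5, q(-2))) + 482 = (-2 + (⅑)*(-16) + I*√17/9) + 482 = (-2 - 16/9 + I*√17/9) + 482 = (-34/9 + I*√17/9) + 482 = 4304/9 + I*√17/9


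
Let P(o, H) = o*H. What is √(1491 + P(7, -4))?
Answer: √1463 ≈ 38.249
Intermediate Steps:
P(o, H) = H*o
√(1491 + P(7, -4)) = √(1491 - 4*7) = √(1491 - 28) = √1463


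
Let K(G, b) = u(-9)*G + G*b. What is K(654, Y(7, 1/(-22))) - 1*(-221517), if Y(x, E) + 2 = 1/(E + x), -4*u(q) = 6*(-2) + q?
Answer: 22821127/102 ≈ 2.2374e+5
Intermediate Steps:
u(q) = 3 - q/4 (u(q) = -(6*(-2) + q)/4 = -(-12 + q)/4 = 3 - q/4)
Y(x, E) = -2 + 1/(E + x)
K(G, b) = 21*G/4 + G*b (K(G, b) = (3 - 1/4*(-9))*G + G*b = (3 + 9/4)*G + G*b = 21*G/4 + G*b)
K(654, Y(7, 1/(-22))) - 1*(-221517) = (1/4)*654*(21 + 4*((1 - 2/(-22) - 2*7)/(1/(-22) + 7))) - 1*(-221517) = (1/4)*654*(21 + 4*((1 - 2*(-1/22) - 14)/(-1/22 + 7))) + 221517 = (1/4)*654*(21 + 4*((1 + 1/11 - 14)/(153/22))) + 221517 = (1/4)*654*(21 + 4*((22/153)*(-142/11))) + 221517 = (1/4)*654*(21 + 4*(-284/153)) + 221517 = (1/4)*654*(21 - 1136/153) + 221517 = (1/4)*654*(2077/153) + 221517 = 226393/102 + 221517 = 22821127/102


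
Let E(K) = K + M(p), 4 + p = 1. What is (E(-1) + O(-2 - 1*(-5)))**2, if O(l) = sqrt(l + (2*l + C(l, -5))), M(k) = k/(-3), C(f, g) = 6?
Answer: 15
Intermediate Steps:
p = -3 (p = -4 + 1 = -3)
M(k) = -k/3 (M(k) = k*(-1/3) = -k/3)
E(K) = 1 + K (E(K) = K - 1/3*(-3) = K + 1 = 1 + K)
O(l) = sqrt(6 + 3*l) (O(l) = sqrt(l + (2*l + 6)) = sqrt(l + (6 + 2*l)) = sqrt(6 + 3*l))
(E(-1) + O(-2 - 1*(-5)))**2 = ((1 - 1) + sqrt(6 + 3*(-2 - 1*(-5))))**2 = (0 + sqrt(6 + 3*(-2 + 5)))**2 = (0 + sqrt(6 + 3*3))**2 = (0 + sqrt(6 + 9))**2 = (0 + sqrt(15))**2 = (sqrt(15))**2 = 15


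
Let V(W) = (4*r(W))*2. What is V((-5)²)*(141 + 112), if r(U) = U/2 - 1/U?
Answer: 630476/25 ≈ 25219.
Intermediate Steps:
r(U) = U/2 - 1/U (r(U) = U*(½) - 1/U = U/2 - 1/U)
V(W) = -8/W + 4*W (V(W) = (4*(W/2 - 1/W))*2 = (-4/W + 2*W)*2 = -8/W + 4*W)
V((-5)²)*(141 + 112) = (-8/((-5)²) + 4*(-5)²)*(141 + 112) = (-8/25 + 4*25)*253 = (-8*1/25 + 100)*253 = (-8/25 + 100)*253 = (2492/25)*253 = 630476/25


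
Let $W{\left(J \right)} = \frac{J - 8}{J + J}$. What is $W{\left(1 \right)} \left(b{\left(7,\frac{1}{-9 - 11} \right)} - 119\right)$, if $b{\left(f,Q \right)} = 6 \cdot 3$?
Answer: $\frac{707}{2} \approx 353.5$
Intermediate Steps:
$W{\left(J \right)} = \frac{-8 + J}{2 J}$
$b{\left(f,Q \right)} = 18$
$W{\left(1 \right)} \left(b{\left(7,\frac{1}{-9 - 11} \right)} - 119\right) = \frac{-8 + 1}{2 \cdot 1} \left(18 - 119\right) = \frac{1}{2} \cdot 1 \left(-7\right) \left(-101\right) = \left(- \frac{7}{2}\right) \left(-101\right) = \frac{707}{2}$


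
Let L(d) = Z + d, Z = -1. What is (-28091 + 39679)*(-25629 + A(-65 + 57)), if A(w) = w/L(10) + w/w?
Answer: -2672888080/9 ≈ -2.9699e+8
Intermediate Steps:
L(d) = -1 + d
A(w) = 1 + w/9 (A(w) = w/(-1 + 10) + w/w = w/9 + 1 = 1 + w/9)
(-28091 + 39679)*(-25629 + A(-65 + 57)) = (-28091 + 39679)*(-25629 + (1 + (-65 + 57)/9)) = 11588*(-25629 + (1 + (1/9)*(-8))) = 11588*(-25629 + (1 - 8/9)) = 11588*(-25629 + 1/9) = 11588*(-230660/9) = -2672888080/9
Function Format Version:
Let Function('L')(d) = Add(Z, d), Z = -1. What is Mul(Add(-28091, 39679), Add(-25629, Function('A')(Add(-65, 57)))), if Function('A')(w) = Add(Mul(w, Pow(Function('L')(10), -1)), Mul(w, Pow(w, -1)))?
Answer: Rational(-2672888080, 9) ≈ -2.9699e+8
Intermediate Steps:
Function('L')(d) = Add(-1, d)
Function('A')(w) = Add(1, Mul(Rational(1, 9), w)) (Function('A')(w) = Add(Mul(w, Pow(Add(-1, 10), -1)), Mul(w, Pow(w, -1))) = Add(Mul(w, Pow(9, -1)), 1) = Add(Mul(w, Rational(1, 9)), 1) = Add(Mul(Rational(1, 9), w), 1) = Add(1, Mul(Rational(1, 9), w)))
Mul(Add(-28091, 39679), Add(-25629, Function('A')(Add(-65, 57)))) = Mul(Add(-28091, 39679), Add(-25629, Add(1, Mul(Rational(1, 9), Add(-65, 57))))) = Mul(11588, Add(-25629, Add(1, Mul(Rational(1, 9), -8)))) = Mul(11588, Add(-25629, Add(1, Rational(-8, 9)))) = Mul(11588, Add(-25629, Rational(1, 9))) = Mul(11588, Rational(-230660, 9)) = Rational(-2672888080, 9)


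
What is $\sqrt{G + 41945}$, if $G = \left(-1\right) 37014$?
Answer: $\sqrt{4931} \approx 70.221$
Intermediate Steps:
$G = -37014$
$\sqrt{G + 41945} = \sqrt{-37014 + 41945} = \sqrt{4931}$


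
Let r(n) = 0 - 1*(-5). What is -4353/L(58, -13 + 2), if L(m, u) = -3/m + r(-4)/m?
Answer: -126237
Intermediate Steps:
r(n) = 5 (r(n) = 0 + 5 = 5)
L(m, u) = 2/m (L(m, u) = -3/m + 5/m = 2/m)
-4353/L(58, -13 + 2) = -4353/(2/58) = -4353/(2*(1/58)) = -4353/1/29 = -4353*29 = -126237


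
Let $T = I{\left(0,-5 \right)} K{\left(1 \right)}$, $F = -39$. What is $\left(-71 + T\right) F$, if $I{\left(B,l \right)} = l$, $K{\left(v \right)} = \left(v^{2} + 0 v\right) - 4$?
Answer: $2184$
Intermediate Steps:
$K{\left(v \right)} = -4 + v^{2}$ ($K{\left(v \right)} = \left(v^{2} + 0\right) - 4 = v^{2} - 4 = -4 + v^{2}$)
$T = 15$ ($T = - 5 \left(-4 + 1^{2}\right) = - 5 \left(-4 + 1\right) = \left(-5\right) \left(-3\right) = 15$)
$\left(-71 + T\right) F = \left(-71 + 15\right) \left(-39\right) = \left(-56\right) \left(-39\right) = 2184$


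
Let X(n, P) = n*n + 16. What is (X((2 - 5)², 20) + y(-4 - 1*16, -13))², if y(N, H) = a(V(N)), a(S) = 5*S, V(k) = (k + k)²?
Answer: 65561409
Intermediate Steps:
X(n, P) = 16 + n² (X(n, P) = n² + 16 = 16 + n²)
V(k) = 4*k² (V(k) = (2*k)² = 4*k²)
y(N, H) = 20*N² (y(N, H) = 5*(4*N²) = 20*N²)
(X((2 - 5)², 20) + y(-4 - 1*16, -13))² = ((16 + ((2 - 5)²)²) + 20*(-4 - 1*16)²)² = ((16 + ((-3)²)²) + 20*(-4 - 16)²)² = ((16 + 9²) + 20*(-20)²)² = ((16 + 81) + 20*400)² = (97 + 8000)² = 8097² = 65561409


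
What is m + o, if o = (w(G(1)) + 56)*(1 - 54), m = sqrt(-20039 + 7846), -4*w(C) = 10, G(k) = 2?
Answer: -5671/2 + I*sqrt(12193) ≈ -2835.5 + 110.42*I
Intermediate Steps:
w(C) = -5/2 (w(C) = -1/4*10 = -5/2)
m = I*sqrt(12193) (m = sqrt(-12193) = I*sqrt(12193) ≈ 110.42*I)
o = -5671/2 (o = (-5/2 + 56)*(1 - 54) = (107/2)*(-53) = -5671/2 ≈ -2835.5)
m + o = I*sqrt(12193) - 5671/2 = -5671/2 + I*sqrt(12193)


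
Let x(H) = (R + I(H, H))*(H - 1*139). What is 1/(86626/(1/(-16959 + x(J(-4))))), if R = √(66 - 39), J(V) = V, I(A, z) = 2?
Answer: -17245/25713880098652 + 429*√3/25713880098652 ≈ -6.4175e-10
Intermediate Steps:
R = 3*√3 (R = √27 = 3*√3 ≈ 5.1962)
x(H) = (-139 + H)*(2 + 3*√3) (x(H) = (3*√3 + 2)*(H - 1*139) = (2 + 3*√3)*(H - 139) = (2 + 3*√3)*(-139 + H) = (-139 + H)*(2 + 3*√3))
1/(86626/(1/(-16959 + x(J(-4))))) = 1/(86626/(1/(-16959 + (-278 - 417*√3 + 2*(-4) + 3*(-4)*√3)))) = 1/(86626/(1/(-16959 + (-278 - 417*√3 - 8 - 12*√3)))) = 1/(86626/(1/(-16959 + (-286 - 429*√3)))) = 1/(86626/(1/(-17245 - 429*√3))) = 1/(86626*(-17245 - 429*√3)) = 1/(-1493865370 - 37162554*√3)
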